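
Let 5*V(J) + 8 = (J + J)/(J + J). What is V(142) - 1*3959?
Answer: -19802/5 ≈ -3960.4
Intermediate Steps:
V(J) = -7/5 (V(J) = -8/5 + ((J + J)/(J + J))/5 = -8/5 + ((2*J)/((2*J)))/5 = -8/5 + ((2*J)*(1/(2*J)))/5 = -8/5 + (⅕)*1 = -8/5 + ⅕ = -7/5)
V(142) - 1*3959 = -7/5 - 1*3959 = -7/5 - 3959 = -19802/5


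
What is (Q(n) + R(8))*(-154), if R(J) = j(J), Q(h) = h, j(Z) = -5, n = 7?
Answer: -308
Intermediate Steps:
R(J) = -5
(Q(n) + R(8))*(-154) = (7 - 5)*(-154) = 2*(-154) = -308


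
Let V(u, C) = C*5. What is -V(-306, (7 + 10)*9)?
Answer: -765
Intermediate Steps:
V(u, C) = 5*C
-V(-306, (7 + 10)*9) = -5*(7 + 10)*9 = -5*17*9 = -5*153 = -1*765 = -765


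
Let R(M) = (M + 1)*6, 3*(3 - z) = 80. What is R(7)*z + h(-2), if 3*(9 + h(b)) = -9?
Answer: -1148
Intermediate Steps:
z = -71/3 (z = 3 - 1/3*80 = 3 - 80/3 = -71/3 ≈ -23.667)
R(M) = 6 + 6*M (R(M) = (1 + M)*6 = 6 + 6*M)
h(b) = -12 (h(b) = -9 + (1/3)*(-9) = -9 - 3 = -12)
R(7)*z + h(-2) = (6 + 6*7)*(-71/3) - 12 = (6 + 42)*(-71/3) - 12 = 48*(-71/3) - 12 = -1136 - 12 = -1148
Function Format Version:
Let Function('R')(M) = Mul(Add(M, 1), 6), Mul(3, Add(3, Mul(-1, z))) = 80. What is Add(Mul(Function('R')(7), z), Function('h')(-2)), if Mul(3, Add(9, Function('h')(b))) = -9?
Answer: -1148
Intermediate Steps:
z = Rational(-71, 3) (z = Add(3, Mul(Rational(-1, 3), 80)) = Add(3, Rational(-80, 3)) = Rational(-71, 3) ≈ -23.667)
Function('R')(M) = Add(6, Mul(6, M)) (Function('R')(M) = Mul(Add(1, M), 6) = Add(6, Mul(6, M)))
Function('h')(b) = -12 (Function('h')(b) = Add(-9, Mul(Rational(1, 3), -9)) = Add(-9, -3) = -12)
Add(Mul(Function('R')(7), z), Function('h')(-2)) = Add(Mul(Add(6, Mul(6, 7)), Rational(-71, 3)), -12) = Add(Mul(Add(6, 42), Rational(-71, 3)), -12) = Add(Mul(48, Rational(-71, 3)), -12) = Add(-1136, -12) = -1148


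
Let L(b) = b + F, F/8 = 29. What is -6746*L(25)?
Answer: -1733722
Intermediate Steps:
F = 232 (F = 8*29 = 232)
L(b) = 232 + b (L(b) = b + 232 = 232 + b)
-6746*L(25) = -6746*(232 + 25) = -6746*257 = -1733722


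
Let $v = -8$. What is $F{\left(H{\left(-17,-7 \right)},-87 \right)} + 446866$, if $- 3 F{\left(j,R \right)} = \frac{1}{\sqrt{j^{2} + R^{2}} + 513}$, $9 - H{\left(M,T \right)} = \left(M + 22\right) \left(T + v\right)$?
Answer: $\frac{12340651437}{27616} + \frac{5 \sqrt{65}}{248544} \approx 4.4687 \cdot 10^{5}$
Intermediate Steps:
$H{\left(M,T \right)} = 9 - \left(-8 + T\right) \left(22 + M\right)$ ($H{\left(M,T \right)} = 9 - \left(M + 22\right) \left(T - 8\right) = 9 - \left(22 + M\right) \left(-8 + T\right) = 9 - \left(-8 + T\right) \left(22 + M\right)$)
$F{\left(j,R \right)} = - \frac{1}{3 \left(513 + \sqrt{R^{2} + j^{2}}\right)}$ ($F{\left(j,R \right)} = - \frac{1}{3 \left(\sqrt{j^{2} + R^{2}} + 513\right)} = - \frac{1}{3 \left(\sqrt{R^{2} + j^{2}} + 513\right)} = - \frac{1}{3 \left(513 + \sqrt{R^{2} + j^{2}}\right)}$)
$F{\left(H{\left(-17,-7 \right)},-87 \right)} + 446866 = - \frac{1}{1539 + 3 \sqrt{\left(-87\right)^{2} + \left(185 - -154 + 8 \left(-17\right) - \left(-17\right) \left(-7\right)\right)^{2}}} + 446866 = - \frac{1}{1539 + 3 \sqrt{7569 + \left(185 + 154 - 136 - 119\right)^{2}}} + 446866 = - \frac{1}{1539 + 3 \sqrt{7569 + 84^{2}}} + 446866 = - \frac{1}{1539 + 3 \sqrt{7569 + 7056}} + 446866 = - \frac{1}{1539 + 3 \sqrt{14625}} + 446866 = - \frac{1}{1539 + 3 \cdot 15 \sqrt{65}} + 446866 = - \frac{1}{1539 + 45 \sqrt{65}} + 446866 = 446866 - \frac{1}{1539 + 45 \sqrt{65}}$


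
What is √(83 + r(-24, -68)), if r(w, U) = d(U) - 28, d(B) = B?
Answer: I*√13 ≈ 3.6056*I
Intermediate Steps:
r(w, U) = -28 + U (r(w, U) = U - 28 = -28 + U)
√(83 + r(-24, -68)) = √(83 + (-28 - 68)) = √(83 - 96) = √(-13) = I*√13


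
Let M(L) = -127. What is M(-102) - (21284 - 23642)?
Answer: 2231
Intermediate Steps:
M(-102) - (21284 - 23642) = -127 - (21284 - 23642) = -127 - 1*(-2358) = -127 + 2358 = 2231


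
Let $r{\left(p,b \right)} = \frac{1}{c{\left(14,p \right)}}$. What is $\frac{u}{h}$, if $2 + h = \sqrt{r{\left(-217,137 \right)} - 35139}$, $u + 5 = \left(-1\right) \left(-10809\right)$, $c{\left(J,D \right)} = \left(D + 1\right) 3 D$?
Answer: $- \frac{3038430528}{4941668087} - \frac{194472 i \sqrt{2144439840382}}{4941668087} \approx -0.61486 - 57.629 i$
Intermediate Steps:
$c{\left(J,D \right)} = D \left(3 + 3 D\right)$ ($c{\left(J,D \right)} = \left(1 + D\right) 3 D = \left(3 + 3 D\right) D = D \left(3 + 3 D\right)$)
$r{\left(p,b \right)} = \frac{1}{3 p \left(1 + p\right)}$
$u = 10804$ ($u = -5 - -10809 = -5 + 10809 = 10804$)
$h = -2 + \frac{i \sqrt{2144439840382}}{7812}$ ($h = -2 + \sqrt{\frac{1}{3 \left(-217\right) \left(1 - 217\right)} - 35139} = -2 + \sqrt{\frac{1}{3} \left(- \frac{1}{217}\right) \frac{1}{-216} - 35139} = -2 + \sqrt{\frac{1}{3} \left(- \frac{1}{217}\right) \left(- \frac{1}{216}\right) - 35139} = -2 + \sqrt{\frac{1}{140616} - 35139} = -2 + \sqrt{- \frac{4941105623}{140616}} = -2 + \frac{i \sqrt{2144439840382}}{7812} \approx -2.0 + 187.45 i$)
$\frac{u}{h} = \frac{10804}{-2 + \frac{i \sqrt{2144439840382}}{7812}}$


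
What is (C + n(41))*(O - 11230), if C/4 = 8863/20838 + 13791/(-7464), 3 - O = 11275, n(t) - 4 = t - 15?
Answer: -1772572199219/3240309 ≈ -5.4704e+5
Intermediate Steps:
n(t) = -11 + t (n(t) = 4 + (t - 15) = 4 + (-15 + t) = -11 + t)
O = -11272 (O = 3 - 1*11275 = 3 - 11275 = -11272)
C = -36870571/6480618 (C = 4*(8863/20838 + 13791/(-7464)) = 4*(8863*(1/20838) + 13791*(-1/7464)) = 4*(8863/20838 - 4597/2488) = 4*(-36870571/25922472) = -36870571/6480618 ≈ -5.6894)
(C + n(41))*(O - 11230) = (-36870571/6480618 + (-11 + 41))*(-11272 - 11230) = (-36870571/6480618 + 30)*(-22502) = (157547969/6480618)*(-22502) = -1772572199219/3240309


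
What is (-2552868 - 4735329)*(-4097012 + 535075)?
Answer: 25960098557589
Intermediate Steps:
(-2552868 - 4735329)*(-4097012 + 535075) = -7288197*(-3561937) = 25960098557589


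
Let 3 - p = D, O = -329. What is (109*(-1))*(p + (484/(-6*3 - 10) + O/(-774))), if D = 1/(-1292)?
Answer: 5287584877/3500028 ≈ 1510.7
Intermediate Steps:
D = -1/1292 ≈ -0.00077399
p = 3877/1292 (p = 3 - 1*(-1/1292) = 3 + 1/1292 = 3877/1292 ≈ 3.0008)
(109*(-1))*(p + (484/(-6*3 - 10) + O/(-774))) = (109*(-1))*(3877/1292 + (484/(-6*3 - 10) - 329/(-774))) = -109*(3877/1292 + (484/(-18 - 10) - 329*(-1/774))) = -109*(3877/1292 + (484/(-28) + 329/774)) = -109*(3877/1292 + (484*(-1/28) + 329/774)) = -109*(3877/1292 + (-121/7 + 329/774)) = -109*(3877/1292 - 91351/5418) = -109*(-48509953/3500028) = 5287584877/3500028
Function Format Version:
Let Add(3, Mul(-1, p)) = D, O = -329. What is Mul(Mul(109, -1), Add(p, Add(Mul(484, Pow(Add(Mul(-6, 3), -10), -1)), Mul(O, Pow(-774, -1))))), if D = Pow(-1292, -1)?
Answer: Rational(5287584877, 3500028) ≈ 1510.7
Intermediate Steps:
D = Rational(-1, 1292) ≈ -0.00077399
p = Rational(3877, 1292) (p = Add(3, Mul(-1, Rational(-1, 1292))) = Add(3, Rational(1, 1292)) = Rational(3877, 1292) ≈ 3.0008)
Mul(Mul(109, -1), Add(p, Add(Mul(484, Pow(Add(Mul(-6, 3), -10), -1)), Mul(O, Pow(-774, -1))))) = Mul(Mul(109, -1), Add(Rational(3877, 1292), Add(Mul(484, Pow(Add(Mul(-6, 3), -10), -1)), Mul(-329, Pow(-774, -1))))) = Mul(-109, Add(Rational(3877, 1292), Add(Mul(484, Pow(Add(-18, -10), -1)), Mul(-329, Rational(-1, 774))))) = Mul(-109, Add(Rational(3877, 1292), Add(Mul(484, Pow(-28, -1)), Rational(329, 774)))) = Mul(-109, Add(Rational(3877, 1292), Add(Mul(484, Rational(-1, 28)), Rational(329, 774)))) = Mul(-109, Add(Rational(3877, 1292), Add(Rational(-121, 7), Rational(329, 774)))) = Mul(-109, Add(Rational(3877, 1292), Rational(-91351, 5418))) = Mul(-109, Rational(-48509953, 3500028)) = Rational(5287584877, 3500028)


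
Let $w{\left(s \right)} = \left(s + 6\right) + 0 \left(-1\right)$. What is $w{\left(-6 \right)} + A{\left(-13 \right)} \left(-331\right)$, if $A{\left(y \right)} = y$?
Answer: $4303$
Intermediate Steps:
$w{\left(s \right)} = 6 + s$ ($w{\left(s \right)} = \left(6 + s\right) + 0 = 6 + s$)
$w{\left(-6 \right)} + A{\left(-13 \right)} \left(-331\right) = \left(6 - 6\right) - -4303 = 0 + 4303 = 4303$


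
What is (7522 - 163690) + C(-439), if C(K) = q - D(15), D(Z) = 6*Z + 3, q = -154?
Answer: -156415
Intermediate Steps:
D(Z) = 3 + 6*Z
C(K) = -247 (C(K) = -154 - (3 + 6*15) = -154 - (3 + 90) = -154 - 1*93 = -154 - 93 = -247)
(7522 - 163690) + C(-439) = (7522 - 163690) - 247 = -156168 - 247 = -156415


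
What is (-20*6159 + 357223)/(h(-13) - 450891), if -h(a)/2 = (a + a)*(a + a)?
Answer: -234043/452243 ≈ -0.51752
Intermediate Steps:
h(a) = -8*a² (h(a) = -2*(a + a)*(a + a) = -2*2*a*2*a = -8*a²)
(-20*6159 + 357223)/(h(-13) - 450891) = (-20*6159 + 357223)/(-8*(-13)² - 450891) = (-123180 + 357223)/(-8*169 - 450891) = 234043/(-1352 - 450891) = 234043/(-452243) = 234043*(-1/452243) = -234043/452243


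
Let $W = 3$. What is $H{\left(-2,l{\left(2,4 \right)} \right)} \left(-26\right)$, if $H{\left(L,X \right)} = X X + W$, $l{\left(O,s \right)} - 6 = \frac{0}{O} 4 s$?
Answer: $-1014$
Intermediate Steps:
$l{\left(O,s \right)} = 6$ ($l{\left(O,s \right)} = 6 + \frac{0}{O} 4 s = 6 + 0 \cdot 4 s = 6 + 0 s = 6 + 0 = 6$)
$H{\left(L,X \right)} = 3 + X^{2}$ ($H{\left(L,X \right)} = X X + 3 = X^{2} + 3 = 3 + X^{2}$)
$H{\left(-2,l{\left(2,4 \right)} \right)} \left(-26\right) = \left(3 + 6^{2}\right) \left(-26\right) = \left(3 + 36\right) \left(-26\right) = 39 \left(-26\right) = -1014$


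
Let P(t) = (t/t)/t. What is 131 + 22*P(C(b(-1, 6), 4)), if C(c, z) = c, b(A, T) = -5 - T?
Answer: 129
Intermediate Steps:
P(t) = 1/t
131 + 22*P(C(b(-1, 6), 4)) = 131 + 22/(-5 - 1*6) = 131 + 22/(-5 - 6) = 131 + 22/(-11) = 131 + 22*(-1/11) = 131 - 2 = 129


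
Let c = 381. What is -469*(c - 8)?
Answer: -174937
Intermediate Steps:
-469*(c - 8) = -469*(381 - 8) = -469*373 = -174937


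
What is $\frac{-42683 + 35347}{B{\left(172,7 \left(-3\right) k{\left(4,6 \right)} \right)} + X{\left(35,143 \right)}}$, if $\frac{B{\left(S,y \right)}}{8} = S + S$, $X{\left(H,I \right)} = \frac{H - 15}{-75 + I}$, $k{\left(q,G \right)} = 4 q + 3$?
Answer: $- \frac{124712}{46789} \approx -2.6654$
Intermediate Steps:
$k{\left(q,G \right)} = 3 + 4 q$
$X{\left(H,I \right)} = \frac{-15 + H}{-75 + I}$
$B{\left(S,y \right)} = 16 S$ ($B{\left(S,y \right)} = 8 \left(S + S\right) = 8 \cdot 2 S = 16 S$)
$\frac{-42683 + 35347}{B{\left(172,7 \left(-3\right) k{\left(4,6 \right)} \right)} + X{\left(35,143 \right)}} = \frac{-42683 + 35347}{16 \cdot 172 + \frac{-15 + 35}{-75 + 143}} = - \frac{7336}{2752 + \frac{1}{68} \cdot 20} = - \frac{7336}{2752 + \frac{5}{17}} = - \frac{7336}{\frac{46789}{17}} = \left(-7336\right) \frac{17}{46789} = - \frac{124712}{46789}$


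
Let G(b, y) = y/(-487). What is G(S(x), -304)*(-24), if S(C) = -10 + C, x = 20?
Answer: -7296/487 ≈ -14.982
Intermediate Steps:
G(b, y) = -y/487 (G(b, y) = y*(-1/487) = -y/487)
G(S(x), -304)*(-24) = -1/487*(-304)*(-24) = (304/487)*(-24) = -7296/487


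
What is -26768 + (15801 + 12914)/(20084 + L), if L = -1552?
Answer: -496035861/18532 ≈ -26766.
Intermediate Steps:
-26768 + (15801 + 12914)/(20084 + L) = -26768 + (15801 + 12914)/(20084 - 1552) = -26768 + 28715/18532 = -496035861/18532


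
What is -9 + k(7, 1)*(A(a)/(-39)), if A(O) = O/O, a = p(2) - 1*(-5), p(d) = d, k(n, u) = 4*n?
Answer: -379/39 ≈ -9.7179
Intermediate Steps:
a = 7 (a = 2 - 1*(-5) = 2 + 5 = 7)
A(O) = 1
-9 + k(7, 1)*(A(a)/(-39)) = -9 + (4*7)*(1/(-39)) = -9 + 28*(1*(-1/39)) = -9 + 28*(-1/39) = -9 - 28/39 = -379/39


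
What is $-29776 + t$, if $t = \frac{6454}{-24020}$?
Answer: $- \frac{357612987}{12010} \approx -29776.0$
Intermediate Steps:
$t = - \frac{3227}{12010}$ ($t = 6454 \left(- \frac{1}{24020}\right) = - \frac{3227}{12010} \approx -0.26869$)
$-29776 + t = -29776 - \frac{3227}{12010} = - \frac{357612987}{12010}$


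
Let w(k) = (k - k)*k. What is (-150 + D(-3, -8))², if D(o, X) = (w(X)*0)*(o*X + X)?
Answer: 22500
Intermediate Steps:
w(k) = 0 (w(k) = 0*k = 0)
D(o, X) = 0 (D(o, X) = (0*0)*(o*X + X) = 0*(X*o + X) = 0*(X + X*o) = 0)
(-150 + D(-3, -8))² = (-150 + 0)² = (-150)² = 22500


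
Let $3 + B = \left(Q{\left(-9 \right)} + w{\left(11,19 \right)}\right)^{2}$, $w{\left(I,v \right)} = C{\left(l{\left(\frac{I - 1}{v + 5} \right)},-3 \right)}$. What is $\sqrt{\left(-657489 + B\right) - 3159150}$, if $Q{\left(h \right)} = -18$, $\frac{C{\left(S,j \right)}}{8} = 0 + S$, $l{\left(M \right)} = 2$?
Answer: $i \sqrt{3816638} \approx 1953.6 i$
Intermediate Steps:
$C{\left(S,j \right)} = 8 S$ ($C{\left(S,j \right)} = 8 \left(0 + S\right) = 8 S$)
$w{\left(I,v \right)} = 16$ ($w{\left(I,v \right)} = 8 \cdot 2 = 16$)
$B = 1$ ($B = -3 + \left(-18 + 16\right)^{2} = -3 + \left(-2\right)^{2} = -3 + 4 = 1$)
$\sqrt{\left(-657489 + B\right) - 3159150} = \sqrt{\left(-657489 + 1\right) - 3159150} = \sqrt{-657488 - 3159150} = \sqrt{-3816638} = i \sqrt{3816638}$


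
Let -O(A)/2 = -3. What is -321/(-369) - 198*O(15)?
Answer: -146017/123 ≈ -1187.1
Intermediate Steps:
O(A) = 6 (O(A) = -2*(-3) = 6)
-321/(-369) - 198*O(15) = -321/(-369) - 198*6 = -321*(-1/369) - 1188 = 107/123 - 1188 = -146017/123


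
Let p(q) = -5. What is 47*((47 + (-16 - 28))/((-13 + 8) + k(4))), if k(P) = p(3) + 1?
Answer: -47/3 ≈ -15.667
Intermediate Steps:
k(P) = -4 (k(P) = -5 + 1 = -4)
47*((47 + (-16 - 28))/((-13 + 8) + k(4))) = 47*((47 + (-16 - 28))/((-13 + 8) - 4)) = 47*((47 - 44)/(-5 - 4)) = 47*(3/(-9)) = 47*(3*(-1/9)) = 47*(-1/3) = -47/3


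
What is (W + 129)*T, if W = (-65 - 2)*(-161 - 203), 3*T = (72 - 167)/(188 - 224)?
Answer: 2329115/108 ≈ 21566.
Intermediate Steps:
T = 95/108 (T = ((72 - 167)/(188 - 224))/3 = (-95/(-36))/3 = (-95*(-1/36))/3 = (⅓)*(95/36) = 95/108 ≈ 0.87963)
W = 24388 (W = -67*(-364) = 24388)
(W + 129)*T = (24388 + 129)*(95/108) = 24517*(95/108) = 2329115/108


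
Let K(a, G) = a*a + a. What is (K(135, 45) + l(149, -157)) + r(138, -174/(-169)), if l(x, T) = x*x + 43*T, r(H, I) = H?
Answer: 33948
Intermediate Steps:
K(a, G) = a + a² (K(a, G) = a² + a = a + a²)
l(x, T) = x² + 43*T
(K(135, 45) + l(149, -157)) + r(138, -174/(-169)) = (135*(1 + 135) + (149² + 43*(-157))) + 138 = (135*136 + (22201 - 6751)) + 138 = (18360 + 15450) + 138 = 33810 + 138 = 33948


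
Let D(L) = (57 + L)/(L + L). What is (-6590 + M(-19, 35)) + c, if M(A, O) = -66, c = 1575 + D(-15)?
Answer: -25412/5 ≈ -5082.4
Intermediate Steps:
D(L) = (57 + L)/(2*L) (D(L) = (57 + L)/((2*L)) = (57 + L)*(1/(2*L)) = (57 + L)/(2*L))
c = 7868/5 (c = 1575 + (1/2)*(57 - 15)/(-15) = 1575 + (1/2)*(-1/15)*42 = 1575 - 7/5 = 7868/5 ≈ 1573.6)
(-6590 + M(-19, 35)) + c = (-6590 - 66) + 7868/5 = -6656 + 7868/5 = -25412/5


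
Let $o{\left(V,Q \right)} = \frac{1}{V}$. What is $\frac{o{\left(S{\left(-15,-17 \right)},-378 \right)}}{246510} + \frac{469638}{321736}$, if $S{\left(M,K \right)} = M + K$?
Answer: $\frac{463081813303}{317244565440} \approx 1.4597$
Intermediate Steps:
$S{\left(M,K \right)} = K + M$
$\frac{o{\left(S{\left(-15,-17 \right)},-378 \right)}}{246510} + \frac{469638}{321736} = \frac{1}{\left(-17 - 15\right) 246510} + \frac{469638}{321736} = \frac{1}{-32} \cdot \frac{1}{246510} + 469638 \cdot \frac{1}{321736} = \left(- \frac{1}{32}\right) \frac{1}{246510} + \frac{234819}{160868} = - \frac{1}{7888320} + \frac{234819}{160868} = \frac{463081813303}{317244565440}$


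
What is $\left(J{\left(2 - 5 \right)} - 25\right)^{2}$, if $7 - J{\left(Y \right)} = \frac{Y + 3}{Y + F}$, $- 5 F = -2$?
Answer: $324$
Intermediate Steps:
$F = \frac{2}{5}$ ($F = \left(- \frac{1}{5}\right) \left(-2\right) = \frac{2}{5} \approx 0.4$)
$J{\left(Y \right)} = 7 - \frac{3 + Y}{\frac{2}{5} + Y}$ ($J{\left(Y \right)} = 7 - \frac{Y + 3}{Y + \frac{2}{5}} = 7 - \frac{3 + Y}{\frac{2}{5} + Y}$)
$\left(J{\left(2 - 5 \right)} - 25\right)^{2} = \left(\frac{-1 + 30 \left(2 - 5\right)}{2 + 5 \left(2 - 5\right)} - 25\right)^{2} = \left(\frac{-1 + 30 \left(-3\right)}{2 + 5 \left(-3\right)} - 25\right)^{2} = \left(\frac{-1 - 90}{2 - 15} - 25\right)^{2} = \left(\frac{1}{-13} \left(-91\right) - 25\right)^{2} = \left(\left(- \frac{1}{13}\right) \left(-91\right) - 25\right)^{2} = \left(7 - 25\right)^{2} = \left(-18\right)^{2} = 324$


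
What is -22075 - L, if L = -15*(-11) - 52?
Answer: -22188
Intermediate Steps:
L = 113 (L = 165 - 52 = 113)
-22075 - L = -22075 - 1*113 = -22075 - 113 = -22188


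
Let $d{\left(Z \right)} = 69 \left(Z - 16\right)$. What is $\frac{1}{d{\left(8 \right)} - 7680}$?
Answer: $- \frac{1}{8232} \approx -0.00012148$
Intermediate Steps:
$d{\left(Z \right)} = -1104 + 69 Z$ ($d{\left(Z \right)} = 69 \left(-16 + Z\right) = -1104 + 69 Z$)
$\frac{1}{d{\left(8 \right)} - 7680} = \frac{1}{\left(-1104 + 69 \cdot 8\right) - 7680} = \frac{1}{\left(-1104 + 552\right) - 7680} = \frac{1}{-552 - 7680} = \frac{1}{-8232} = - \frac{1}{8232}$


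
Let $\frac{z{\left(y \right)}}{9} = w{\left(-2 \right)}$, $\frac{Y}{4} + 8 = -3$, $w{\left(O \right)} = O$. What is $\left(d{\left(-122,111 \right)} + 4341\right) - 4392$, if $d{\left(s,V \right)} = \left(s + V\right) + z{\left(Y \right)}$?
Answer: $-80$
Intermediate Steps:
$Y = -44$ ($Y = -32 + 4 \left(-3\right) = -32 - 12 = -44$)
$z{\left(y \right)} = -18$ ($z{\left(y \right)} = 9 \left(-2\right) = -18$)
$d{\left(s,V \right)} = -18 + V + s$ ($d{\left(s,V \right)} = \left(s + V\right) - 18 = \left(V + s\right) - 18 = -18 + V + s$)
$\left(d{\left(-122,111 \right)} + 4341\right) - 4392 = \left(\left(-18 + 111 - 122\right) + 4341\right) - 4392 = \left(-29 + 4341\right) - 4392 = 4312 - 4392 = -80$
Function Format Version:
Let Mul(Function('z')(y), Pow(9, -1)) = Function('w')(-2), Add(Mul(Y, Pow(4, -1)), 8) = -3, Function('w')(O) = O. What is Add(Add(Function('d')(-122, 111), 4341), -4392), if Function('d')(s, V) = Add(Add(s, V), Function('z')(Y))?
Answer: -80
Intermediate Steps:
Y = -44 (Y = Add(-32, Mul(4, -3)) = Add(-32, -12) = -44)
Function('z')(y) = -18 (Function('z')(y) = Mul(9, -2) = -18)
Function('d')(s, V) = Add(-18, V, s) (Function('d')(s, V) = Add(Add(s, V), -18) = Add(Add(V, s), -18) = Add(-18, V, s))
Add(Add(Function('d')(-122, 111), 4341), -4392) = Add(Add(Add(-18, 111, -122), 4341), -4392) = Add(Add(-29, 4341), -4392) = Add(4312, -4392) = -80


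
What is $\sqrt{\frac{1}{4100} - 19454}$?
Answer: $\frac{17 i \sqrt{11315631}}{410} \approx 139.48 i$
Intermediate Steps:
$\sqrt{\frac{1}{4100} - 19454} = \sqrt{- \frac{79761399}{4100}} = \frac{17 i \sqrt{11315631}}{410}$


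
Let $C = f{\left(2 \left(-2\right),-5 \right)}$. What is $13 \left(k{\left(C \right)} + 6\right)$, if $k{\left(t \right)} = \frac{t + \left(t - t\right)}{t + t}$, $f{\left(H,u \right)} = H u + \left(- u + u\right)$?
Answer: $\frac{169}{2} \approx 84.5$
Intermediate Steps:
$f{\left(H,u \right)} = H u$ ($f{\left(H,u \right)} = H u + 0 = H u$)
$C = 20$ ($C = 2 \left(-2\right) \left(-5\right) = \left(-4\right) \left(-5\right) = 20$)
$k{\left(t \right)} = \frac{1}{2}$ ($k{\left(t \right)} = \frac{t + 0}{2 t} = t \frac{1}{2 t} = \frac{1}{2}$)
$13 \left(k{\left(C \right)} + 6\right) = 13 \left(\frac{1}{2} + 6\right) = 13 \cdot \frac{13}{2} = \frac{169}{2}$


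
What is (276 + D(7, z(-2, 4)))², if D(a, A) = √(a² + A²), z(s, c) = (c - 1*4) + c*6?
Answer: 90601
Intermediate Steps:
z(s, c) = -4 + 7*c (z(s, c) = (c - 4) + 6*c = (-4 + c) + 6*c = -4 + 7*c)
D(a, A) = √(A² + a²)
(276 + D(7, z(-2, 4)))² = (276 + √((-4 + 7*4)² + 7²))² = (276 + √((-4 + 28)² + 49))² = (276 + √(24² + 49))² = (276 + √(576 + 49))² = (276 + √625)² = (276 + 25)² = 301² = 90601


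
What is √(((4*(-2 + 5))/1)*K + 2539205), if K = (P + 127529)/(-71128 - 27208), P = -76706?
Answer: √383655834340646/12292 ≈ 1593.5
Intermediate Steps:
K = -50823/98336 (K = (-76706 + 127529)/(-71128 - 27208) = 50823/(-98336) = 50823*(-1/98336) = -50823/98336 ≈ -0.51683)
√(((4*(-2 + 5))/1)*K + 2539205) = √(((4*(-2 + 5))/1)*(-50823/98336) + 2539205) = √(((4*3)*1)*(-50823/98336) + 2539205) = √((12*1)*(-50823/98336) + 2539205) = √(12*(-50823/98336) + 2539205) = √(-152469/24584 + 2539205) = √(62423663251/24584) = √383655834340646/12292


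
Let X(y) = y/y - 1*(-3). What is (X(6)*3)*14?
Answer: 168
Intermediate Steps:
X(y) = 4 (X(y) = 1 + 3 = 4)
(X(6)*3)*14 = (4*3)*14 = 12*14 = 168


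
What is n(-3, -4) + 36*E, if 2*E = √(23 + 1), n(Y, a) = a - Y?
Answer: -1 + 36*√6 ≈ 87.182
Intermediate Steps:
E = √6 (E = √(23 + 1)/2 = √24/2 = (2*√6)/2 = √6 ≈ 2.4495)
n(-3, -4) + 36*E = (-4 - 1*(-3)) + 36*√6 = (-4 + 3) + 36*√6 = -1 + 36*√6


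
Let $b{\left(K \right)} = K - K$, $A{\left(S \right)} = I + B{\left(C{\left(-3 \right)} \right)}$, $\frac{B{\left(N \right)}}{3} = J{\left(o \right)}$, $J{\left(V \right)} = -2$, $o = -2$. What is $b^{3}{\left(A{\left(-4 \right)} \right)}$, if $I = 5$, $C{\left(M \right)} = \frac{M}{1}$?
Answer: $0$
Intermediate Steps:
$C{\left(M \right)} = M$ ($C{\left(M \right)} = M 1 = M$)
$B{\left(N \right)} = -6$ ($B{\left(N \right)} = 3 \left(-2\right) = -6$)
$A{\left(S \right)} = -1$ ($A{\left(S \right)} = 5 - 6 = -1$)
$b{\left(K \right)} = 0$
$b^{3}{\left(A{\left(-4 \right)} \right)} = 0^{3} = 0$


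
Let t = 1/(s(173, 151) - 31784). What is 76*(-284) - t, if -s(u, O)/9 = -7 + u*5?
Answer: -852697503/39506 ≈ -21584.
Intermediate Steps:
s(u, O) = 63 - 45*u (s(u, O) = -9*(-7 + u*5) = -9*(-7 + 5*u) = 63 - 45*u)
t = -1/39506 (t = 1/((63 - 45*173) - 31784) = 1/((63 - 7785) - 31784) = 1/(-7722 - 31784) = 1/(-39506) = -1/39506 ≈ -2.5313e-5)
76*(-284) - t = 76*(-284) - 1*(-1/39506) = -21584 + 1/39506 = -852697503/39506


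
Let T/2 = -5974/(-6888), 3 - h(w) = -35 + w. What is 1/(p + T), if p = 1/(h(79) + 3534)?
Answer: 859278/1490759 ≈ 0.57640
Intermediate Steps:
h(w) = 38 - w (h(w) = 3 - (-35 + w) = 3 + (35 - w) = 38 - w)
p = 1/3493 (p = 1/((38 - 1*79) + 3534) = 1/((38 - 79) + 3534) = 1/(-41 + 3534) = 1/3493 ≈ 0.00028629)
T = 2987/1722 (T = 2*(-5974/(-6888)) = 2*(-5974*(-1/6888)) = 2*(2987/3444) = 2987/1722 ≈ 1.7346)
1/(p + T) = 1/(1/3493 + 2987/1722) = 1/(1490759/859278) = 859278/1490759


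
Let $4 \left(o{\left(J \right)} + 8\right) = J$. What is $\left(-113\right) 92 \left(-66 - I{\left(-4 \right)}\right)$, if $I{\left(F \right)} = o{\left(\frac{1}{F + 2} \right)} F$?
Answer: $1024006$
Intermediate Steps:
$o{\left(J \right)} = -8 + \frac{J}{4}$
$I{\left(F \right)} = F \left(-8 + \frac{1}{4 \left(2 + F\right)}\right)$ ($I{\left(F \right)} = \left(-8 + \frac{1}{4 \left(F + 2\right)}\right) F = \left(-8 + \frac{1}{4 \left(2 + F\right)}\right) F = F \left(-8 + \frac{1}{4 \left(2 + F\right)}\right)$)
$\left(-113\right) 92 \left(-66 - I{\left(-4 \right)}\right) = \left(-113\right) 92 \left(-66 - \left(-1\right) \left(-4\right) \frac{1}{8 + 4 \left(-4\right)} \left(63 + 32 \left(-4\right)\right)\right) = - 10396 \left(-66 - \left(-1\right) \left(-4\right) \frac{1}{8 - 16} \left(63 - 128\right)\right) = - 10396 \left(-66 - \left(-1\right) \left(-4\right) \frac{1}{-8} \left(-65\right)\right) = - 10396 \left(-66 - \left(-1\right) \left(-4\right) \left(- \frac{1}{8}\right) \left(-65\right)\right) = - 10396 \left(-66 - \frac{65}{2}\right) = \left(-10396\right) \left(- \frac{197}{2}\right) = 1024006$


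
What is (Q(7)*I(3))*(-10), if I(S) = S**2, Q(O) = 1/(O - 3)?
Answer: -45/2 ≈ -22.500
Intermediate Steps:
Q(O) = 1/(-3 + O)
(Q(7)*I(3))*(-10) = (3**2/(-3 + 7))*(-10) = (9/4)*(-10) = -45/2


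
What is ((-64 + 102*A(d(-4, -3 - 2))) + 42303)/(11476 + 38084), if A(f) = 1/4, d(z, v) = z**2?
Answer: 84529/99120 ≈ 0.85279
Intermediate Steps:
A(f) = 1/4
((-64 + 102*A(d(-4, -3 - 2))) + 42303)/(11476 + 38084) = ((-64 + 102*(1/4)) + 42303)/(11476 + 38084) = ((-64 + 51/2) + 42303)/49560 = (-77/2 + 42303)*(1/49560) = (84529/2)*(1/49560) = 84529/99120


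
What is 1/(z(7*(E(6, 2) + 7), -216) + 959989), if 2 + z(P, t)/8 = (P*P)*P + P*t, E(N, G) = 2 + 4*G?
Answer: 1/14235613 ≈ 7.0246e-8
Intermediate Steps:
z(P, t) = -16 + 8*P³ + 8*P*t (z(P, t) = -16 + 8*((P*P)*P + P*t) = -16 + 8*(P²*P + P*t) = -16 + 8*(P³ + P*t) = -16 + (8*P³ + 8*P*t) = -16 + 8*P³ + 8*P*t)
1/(z(7*(E(6, 2) + 7), -216) + 959989) = 1/((-16 + 8*(7*((2 + 4*2) + 7))³ + 8*(7*((2 + 4*2) + 7))*(-216)) + 959989) = 1/((-16 + 8*(7*((2 + 8) + 7))³ + 8*(7*((2 + 8) + 7))*(-216)) + 959989) = 1/((-16 + 8*(7*(10 + 7))³ + 8*(7*(10 + 7))*(-216)) + 959989) = 1/((-16 + 8*(7*17)³ + 8*(7*17)*(-216)) + 959989) = 1/((-16 + 8*119³ + 8*119*(-216)) + 959989) = 1/((-16 + 8*1685159 - 205632) + 959989) = 1/((-16 + 13481272 - 205632) + 959989) = 1/(13275624 + 959989) = 1/14235613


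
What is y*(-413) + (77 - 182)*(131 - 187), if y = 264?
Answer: -103152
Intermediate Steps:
y*(-413) + (77 - 182)*(131 - 187) = 264*(-413) + (77 - 182)*(131 - 187) = -109032 - 105*(-56) = -109032 + 5880 = -103152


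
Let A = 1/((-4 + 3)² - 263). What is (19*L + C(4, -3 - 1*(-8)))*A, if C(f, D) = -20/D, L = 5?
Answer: -91/262 ≈ -0.34733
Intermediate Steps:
A = -1/262 (A = 1/((-1)² - 263) = 1/(1 - 263) = 1/(-262) = -1/262 ≈ -0.0038168)
(19*L + C(4, -3 - 1*(-8)))*A = (19*5 - 20/(-3 - 1*(-8)))*(-1/262) = (95 - 20/(-3 + 8))*(-1/262) = (95 - 20/5)*(-1/262) = (95 - 20*⅕)*(-1/262) = (95 - 4)*(-1/262) = 91*(-1/262) = -91/262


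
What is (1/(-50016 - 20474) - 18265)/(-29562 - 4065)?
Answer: 39015147/71829310 ≈ 0.54316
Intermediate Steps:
(1/(-50016 - 20474) - 18265)/(-29562 - 4065) = (1/(-70490) - 18265)/(-33627) = (-1/70490 - 18265)*(-1/33627) = -1287499851/70490*(-1/33627) = 39015147/71829310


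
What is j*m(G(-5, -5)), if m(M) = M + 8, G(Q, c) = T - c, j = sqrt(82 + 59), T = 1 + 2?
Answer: 16*sqrt(141) ≈ 189.99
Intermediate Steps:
T = 3
j = sqrt(141) ≈ 11.874
G(Q, c) = 3 - c
m(M) = 8 + M
j*m(G(-5, -5)) = sqrt(141)*(8 + (3 - 1*(-5))) = sqrt(141)*(8 + (3 + 5)) = sqrt(141)*(8 + 8) = sqrt(141)*16 = 16*sqrt(141)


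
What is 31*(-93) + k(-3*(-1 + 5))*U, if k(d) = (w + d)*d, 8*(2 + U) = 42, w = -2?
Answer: -2337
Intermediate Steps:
U = 13/4 (U = -2 + (⅛)*42 = -2 + 21/4 = 13/4 ≈ 3.2500)
k(d) = d*(-2 + d) (k(d) = (-2 + d)*d = d*(-2 + d))
31*(-93) + k(-3*(-1 + 5))*U = 31*(-93) + ((-3*(-1 + 5))*(-2 - 3*(-1 + 5)))*(13/4) = -2883 + ((-3*4)*(-2 - 3*4))*(13/4) = -2883 - 12*(-2 - 12)*(13/4) = -2883 - 12*(-14)*(13/4) = -2883 + 168*(13/4) = -2883 + 546 = -2337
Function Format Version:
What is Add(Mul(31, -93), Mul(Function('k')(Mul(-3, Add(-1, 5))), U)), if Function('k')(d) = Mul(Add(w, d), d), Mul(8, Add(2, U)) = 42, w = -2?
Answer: -2337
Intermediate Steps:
U = Rational(13, 4) (U = Add(-2, Mul(Rational(1, 8), 42)) = Add(-2, Rational(21, 4)) = Rational(13, 4) ≈ 3.2500)
Function('k')(d) = Mul(d, Add(-2, d)) (Function('k')(d) = Mul(Add(-2, d), d) = Mul(d, Add(-2, d)))
Add(Mul(31, -93), Mul(Function('k')(Mul(-3, Add(-1, 5))), U)) = Add(Mul(31, -93), Mul(Mul(Mul(-3, Add(-1, 5)), Add(-2, Mul(-3, Add(-1, 5)))), Rational(13, 4))) = Add(-2883, Mul(Mul(Mul(-3, 4), Add(-2, Mul(-3, 4))), Rational(13, 4))) = Add(-2883, Mul(Mul(-12, Add(-2, -12)), Rational(13, 4))) = Add(-2883, Mul(Mul(-12, -14), Rational(13, 4))) = Add(-2883, Mul(168, Rational(13, 4))) = Add(-2883, 546) = -2337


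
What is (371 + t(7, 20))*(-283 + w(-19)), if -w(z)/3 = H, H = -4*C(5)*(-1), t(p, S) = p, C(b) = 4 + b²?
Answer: -238518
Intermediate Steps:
H = 116 (H = -4*(4 + 5²)*(-1) = -4*(4 + 25)*(-1) = -4*29*(-1) = -116*(-1) = 116)
w(z) = -348 (w(z) = -3*116 = -348)
(371 + t(7, 20))*(-283 + w(-19)) = (371 + 7)*(-283 - 348) = 378*(-631) = -238518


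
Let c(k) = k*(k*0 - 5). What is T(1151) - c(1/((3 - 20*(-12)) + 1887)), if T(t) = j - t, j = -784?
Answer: -824309/426 ≈ -1935.0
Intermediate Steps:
T(t) = -784 - t
c(k) = -5*k (c(k) = k*(0 - 5) = k*(-5) = -5*k)
T(1151) - c(1/((3 - 20*(-12)) + 1887)) = (-784 - 1*1151) - (-5)/((3 - 20*(-12)) + 1887) = (-784 - 1151) - (-5)/((3 + 240) + 1887) = -1935 - (-5)/(243 + 1887) = -1935 - (-5)/2130 = -1935 - 1*(-1/426) = -1935 + 1/426 = -824309/426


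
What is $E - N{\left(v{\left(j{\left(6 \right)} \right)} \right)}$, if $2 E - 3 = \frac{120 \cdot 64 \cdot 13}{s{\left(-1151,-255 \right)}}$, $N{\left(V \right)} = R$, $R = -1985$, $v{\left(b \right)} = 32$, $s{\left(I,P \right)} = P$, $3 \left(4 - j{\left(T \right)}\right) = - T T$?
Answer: $\frac{60885}{34} \approx 1790.7$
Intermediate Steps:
$j{\left(T \right)} = 4 + \frac{T^{2}}{3}$ ($j{\left(T \right)} = 4 - \frac{- T T}{3} = 4 - \frac{\left(-1\right) T^{2}}{3} = 4 + \frac{T^{2}}{3}$)
$N{\left(V \right)} = -1985$
$E = - \frac{6605}{34}$ ($E = \frac{3}{2} + \frac{120 \cdot 64 \cdot 13 \frac{1}{-255}}{2} = \frac{3}{2} + \frac{7680 \cdot 13 \left(- \frac{1}{255}\right)}{2} = \frac{3}{2} + \frac{99840 \left(- \frac{1}{255}\right)}{2} = \frac{3}{2} + \frac{1}{2} \left(- \frac{6656}{17}\right) = \frac{3}{2} - \frac{3328}{17} = - \frac{6605}{34} \approx -194.26$)
$E - N{\left(v{\left(j{\left(6 \right)} \right)} \right)} = - \frac{6605}{34} - -1985 = - \frac{6605}{34} + 1985 = \frac{60885}{34}$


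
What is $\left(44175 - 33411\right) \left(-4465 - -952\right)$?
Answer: $-37813932$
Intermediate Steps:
$\left(44175 - 33411\right) \left(-4465 - -952\right) = 10764 \left(-4465 + 952\right) = 10764 \left(-3513\right) = -37813932$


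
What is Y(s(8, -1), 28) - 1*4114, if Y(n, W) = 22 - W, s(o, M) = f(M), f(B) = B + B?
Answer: -4120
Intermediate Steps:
f(B) = 2*B
s(o, M) = 2*M
Y(s(8, -1), 28) - 1*4114 = (22 - 1*28) - 1*4114 = (22 - 28) - 4114 = -6 - 4114 = -4120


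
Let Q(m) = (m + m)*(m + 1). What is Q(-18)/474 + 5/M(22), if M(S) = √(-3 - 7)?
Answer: 102/79 - I*√10/2 ≈ 1.2911 - 1.5811*I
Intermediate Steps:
Q(m) = 2*m*(1 + m) (Q(m) = (2*m)*(1 + m) = 2*m*(1 + m))
M(S) = I*√10 (M(S) = √(-10) = I*√10)
Q(-18)/474 + 5/M(22) = (2*(-18)*(1 - 18))/474 + 5/((I*√10)) = (2*(-18)*(-17))*(1/474) + 5*(-I*√10/10) = 612*(1/474) - I*√10/2 = 102/79 - I*√10/2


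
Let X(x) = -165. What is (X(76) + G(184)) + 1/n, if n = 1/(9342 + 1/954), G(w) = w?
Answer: 8930395/954 ≈ 9361.0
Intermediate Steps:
n = 954/8912269 (n = 1/(9342 + 1/954) = 1/(8912269/954) = 954/8912269 ≈ 0.00010704)
(X(76) + G(184)) + 1/n = (-165 + 184) + 1/(954/8912269) = 19 + 8912269/954 = 8930395/954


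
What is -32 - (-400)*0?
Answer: -32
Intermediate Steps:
-32 - (-400)*0 = -32 - 50*0 = -32 + 0 = -32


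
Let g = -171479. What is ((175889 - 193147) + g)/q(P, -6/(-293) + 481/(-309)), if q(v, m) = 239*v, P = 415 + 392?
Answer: -188737/192873 ≈ -0.97856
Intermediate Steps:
P = 807
((175889 - 193147) + g)/q(P, -6/(-293) + 481/(-309)) = ((175889 - 193147) - 171479)/((239*807)) = (-17258 - 171479)/192873 = -188737*1/192873 = -188737/192873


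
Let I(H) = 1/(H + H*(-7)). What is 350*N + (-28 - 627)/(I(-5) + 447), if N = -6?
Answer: -28182750/13411 ≈ -2101.5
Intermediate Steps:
I(H) = -1/(6*H) (I(H) = 1/(H - 7*H) = 1/(-6*H) = -1/(6*H))
350*N + (-28 - 627)/(I(-5) + 447) = 350*(-6) + (-28 - 627)/(-⅙/(-5) + 447) = -2100 - 655/(-⅙*(-⅕) + 447) = -2100 - 655/(1/30 + 447) = -2100 - 655/13411/30 = -2100 - 655*30/13411 = -2100 - 19650/13411 = -28182750/13411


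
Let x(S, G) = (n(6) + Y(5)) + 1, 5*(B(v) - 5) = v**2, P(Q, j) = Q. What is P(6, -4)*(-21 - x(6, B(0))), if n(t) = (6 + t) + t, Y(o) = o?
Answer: -270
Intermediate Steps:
n(t) = 6 + 2*t
B(v) = 5 + v**2/5
x(S, G) = 24 (x(S, G) = ((6 + 2*6) + 5) + 1 = ((6 + 12) + 5) + 1 = (18 + 5) + 1 = 23 + 1 = 24)
P(6, -4)*(-21 - x(6, B(0))) = 6*(-21 - 1*24) = 6*(-21 - 24) = 6*(-45) = -270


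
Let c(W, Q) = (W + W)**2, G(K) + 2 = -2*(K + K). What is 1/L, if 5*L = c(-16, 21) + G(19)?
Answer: 5/946 ≈ 0.0052854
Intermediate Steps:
G(K) = -2 - 4*K (G(K) = -2 - 2*(K + K) = -2 - 4*K)
c(W, Q) = 4*W**2 (c(W, Q) = (2*W)**2 = 4*W**2)
L = 946/5 (L = (4*(-16)**2 + (-2 - 4*19))/5 = (4*256 + (-2 - 76))/5 = (1024 - 78)/5 = (1/5)*946 = 946/5 ≈ 189.20)
1/L = 1/(946/5) = 5/946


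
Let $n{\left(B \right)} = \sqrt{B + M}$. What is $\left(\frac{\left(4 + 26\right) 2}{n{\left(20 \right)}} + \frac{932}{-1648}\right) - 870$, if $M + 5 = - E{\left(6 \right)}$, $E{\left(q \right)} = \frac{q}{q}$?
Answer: $- \frac{358673}{412} + \frac{30 \sqrt{14}}{7} \approx -854.53$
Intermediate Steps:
$E{\left(q \right)} = 1$
$M = -6$ ($M = -5 - 1 = -6$)
$n{\left(B \right)} = \sqrt{-6 + B}$ ($n{\left(B \right)} = \sqrt{B - 6} = \sqrt{-6 + B}$)
$\left(\frac{\left(4 + 26\right) 2}{n{\left(20 \right)}} + \frac{932}{-1648}\right) - 870 = \left(\frac{\left(4 + 26\right) 2}{\sqrt{-6 + 20}} + \frac{932}{-1648}\right) - 870 = \left(\frac{30 \cdot 2}{\sqrt{14}} + 932 \left(- \frac{1}{1648}\right)\right) - 870 = \left(60 \frac{\sqrt{14}}{14} - \frac{233}{412}\right) - 870 = \left(\frac{30 \sqrt{14}}{7} - \frac{233}{412}\right) - 870 = \left(- \frac{233}{412} + \frac{30 \sqrt{14}}{7}\right) - 870 = - \frac{358673}{412} + \frac{30 \sqrt{14}}{7}$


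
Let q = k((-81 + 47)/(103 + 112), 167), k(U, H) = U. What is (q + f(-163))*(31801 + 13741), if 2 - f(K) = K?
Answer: 1614054022/215 ≈ 7.5072e+6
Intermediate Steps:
f(K) = 2 - K
q = -34/215 (q = (-81 + 47)/(103 + 112) = -34/215 ≈ -0.15814)
(q + f(-163))*(31801 + 13741) = (-34/215 + (2 - 1*(-163)))*(31801 + 13741) = (-34/215 + (2 + 163))*45542 = (-34/215 + 165)*45542 = (35441/215)*45542 = 1614054022/215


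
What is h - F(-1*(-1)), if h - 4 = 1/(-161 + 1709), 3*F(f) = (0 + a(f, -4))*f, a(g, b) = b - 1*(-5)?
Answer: 5677/1548 ≈ 3.6673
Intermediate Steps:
a(g, b) = 5 + b (a(g, b) = b + 5 = 5 + b)
F(f) = f/3 (F(f) = ((0 + (5 - 4))*f)/3 = ((0 + 1)*f)/3 = (1*f)/3 = f/3)
h = 6193/1548 (h = 4 + 1/(-161 + 1709) = 4 + 1/1548 = 6193/1548 ≈ 4.0006)
h - F(-1*(-1)) = 6193/1548 - (-1*(-1))/3 = 6193/1548 - 1/3 = 6193/1548 - 1*⅓ = 6193/1548 - ⅓ = 5677/1548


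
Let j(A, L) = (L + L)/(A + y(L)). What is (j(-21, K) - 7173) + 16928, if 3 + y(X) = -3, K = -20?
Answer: 263425/27 ≈ 9756.5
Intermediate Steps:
y(X) = -6 (y(X) = -3 - 3 = -6)
j(A, L) = 2*L/(-6 + A) (j(A, L) = (L + L)/(A - 6) = (2*L)/(-6 + A) = 2*L/(-6 + A))
(j(-21, K) - 7173) + 16928 = (2*(-20)/(-6 - 21) - 7173) + 16928 = (2*(-20)/(-27) - 7173) + 16928 = (2*(-20)*(-1/27) - 7173) + 16928 = (40/27 - 7173) + 16928 = -193631/27 + 16928 = 263425/27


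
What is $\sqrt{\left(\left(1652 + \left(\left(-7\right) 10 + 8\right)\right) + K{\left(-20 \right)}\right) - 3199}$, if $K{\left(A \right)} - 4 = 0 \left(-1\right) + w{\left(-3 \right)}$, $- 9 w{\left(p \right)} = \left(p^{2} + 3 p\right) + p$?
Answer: $\frac{i \sqrt{14442}}{3} \approx 40.058 i$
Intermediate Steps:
$w{\left(p \right)} = - \frac{4 p}{9} - \frac{p^{2}}{9}$ ($w{\left(p \right)} = - \frac{\left(p^{2} + 3 p\right) + p}{9} = - \frac{p^{2} + 4 p}{9} = - \frac{4 p}{9} - \frac{p^{2}}{9}$)
$K{\left(A \right)} = \frac{13}{3}$ ($K{\left(A \right)} = 4 + \left(0 \left(-1\right) - - \frac{4 - 3}{3}\right) = 4 + \left(0 - \left(- \frac{1}{3}\right) 1\right) = 4 + \left(0 + \frac{1}{3}\right) = 4 + \frac{1}{3} = \frac{13}{3}$)
$\sqrt{\left(\left(1652 + \left(\left(-7\right) 10 + 8\right)\right) + K{\left(-20 \right)}\right) - 3199} = \sqrt{\left(\left(1652 + \left(\left(-7\right) 10 + 8\right)\right) + \frac{13}{3}\right) - 3199} = \sqrt{\left(\left(1652 + \left(-70 + 8\right)\right) + \frac{13}{3}\right) - 3199} = \sqrt{\left(\left(1652 - 62\right) + \frac{13}{3}\right) - 3199} = \sqrt{\left(1590 + \frac{13}{3}\right) - 3199} = \sqrt{\frac{4783}{3} - 3199} = \sqrt{- \frac{4814}{3}} = \frac{i \sqrt{14442}}{3}$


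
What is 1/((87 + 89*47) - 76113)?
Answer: -1/71843 ≈ -1.3919e-5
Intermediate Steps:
1/((87 + 89*47) - 76113) = 1/((87 + 4183) - 76113) = 1/(4270 - 76113) = 1/(-71843) = -1/71843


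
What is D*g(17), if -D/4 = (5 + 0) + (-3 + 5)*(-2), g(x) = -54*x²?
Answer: 62424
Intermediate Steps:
D = -4 (D = -4*((5 + 0) + (-3 + 5)*(-2)) = -4*(5 + 2*(-2)) = -4*(5 - 4) = -4*1 = -4)
D*g(17) = -(-216)*17² = -(-216)*289 = -4*(-15606) = 62424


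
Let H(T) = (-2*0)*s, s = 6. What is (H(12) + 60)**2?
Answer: 3600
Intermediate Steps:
H(T) = 0 (H(T) = -2*0*6 = 0*6 = 0)
(H(12) + 60)**2 = (0 + 60)**2 = 60**2 = 3600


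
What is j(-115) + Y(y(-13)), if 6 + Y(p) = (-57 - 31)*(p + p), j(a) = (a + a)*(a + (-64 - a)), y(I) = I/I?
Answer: 14538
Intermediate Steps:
y(I) = 1
j(a) = -128*a (j(a) = (2*a)*(-64) = -128*a)
Y(p) = -6 - 176*p (Y(p) = -6 + (-57 - 31)*(p + p) = -6 - 176*p)
j(-115) + Y(y(-13)) = -128*(-115) + (-6 - 176*1) = 14720 + (-6 - 176) = 14720 - 182 = 14538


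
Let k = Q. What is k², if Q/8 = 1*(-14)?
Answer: 12544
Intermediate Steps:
Q = -112 (Q = 8*(1*(-14)) = 8*(-14) = -112)
k = -112
k² = (-112)² = 12544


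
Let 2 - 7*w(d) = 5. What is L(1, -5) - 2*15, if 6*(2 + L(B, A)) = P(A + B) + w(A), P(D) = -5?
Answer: -691/21 ≈ -32.905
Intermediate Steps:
w(d) = -3/7 (w(d) = 2/7 - ⅐*5 = 2/7 - 5/7 = -3/7)
L(B, A) = -61/21 (L(B, A) = -2 + (-5 - 3/7)/6 = -2 + (⅙)*(-38/7) = -2 - 19/21 = -61/21)
L(1, -5) - 2*15 = -61/21 - 2*15 = -61/21 - 30 = -691/21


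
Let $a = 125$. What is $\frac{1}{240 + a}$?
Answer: $\frac{1}{365} \approx 0.0027397$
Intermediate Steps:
$\frac{1}{240 + a} = \frac{1}{240 + 125} = \frac{1}{365}$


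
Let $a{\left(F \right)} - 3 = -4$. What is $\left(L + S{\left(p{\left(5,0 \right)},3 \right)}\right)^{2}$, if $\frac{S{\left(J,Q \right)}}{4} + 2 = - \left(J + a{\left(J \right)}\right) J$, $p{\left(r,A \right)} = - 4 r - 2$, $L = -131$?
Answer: $4678569$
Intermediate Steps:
$a{\left(F \right)} = -1$ ($a{\left(F \right)} = 3 - 4 = -1$)
$p{\left(r,A \right)} = -2 - 4 r$
$S{\left(J,Q \right)} = -8 - 4 J \left(-1 + J\right)$ ($S{\left(J,Q \right)} = -8 + 4 \left(- \left(J - 1\right) J\right) = -8 + 4 \left(- \left(-1 + J\right) J\right) = -8 + 4 \left(- J \left(-1 + J\right)\right) = -8 - 4 J \left(-1 + J\right)$)
$\left(L + S{\left(p{\left(5,0 \right)},3 \right)}\right)^{2} = \left(-131 - \left(8 - 4 \left(-2 - 20\right) + 4 \left(-2 - 20\right)^{2}\right)\right)^{2} = \left(-131 - \left(96 + 1936\right)\right)^{2} = \left(-131 - 2032\right)^{2} = \left(-2163\right)^{2} = 4678569$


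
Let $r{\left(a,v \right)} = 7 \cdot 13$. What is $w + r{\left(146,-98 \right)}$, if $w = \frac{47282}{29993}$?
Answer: $\frac{2776645}{29993} \approx 92.576$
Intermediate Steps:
$r{\left(a,v \right)} = 91$
$w = \frac{47282}{29993}$ ($w = 47282 \cdot \frac{1}{29993} = \frac{47282}{29993} \approx 1.5764$)
$w + r{\left(146,-98 \right)} = \frac{47282}{29993} + 91 = \frac{2776645}{29993}$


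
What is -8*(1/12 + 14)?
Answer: -338/3 ≈ -112.67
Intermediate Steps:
-8*(1/12 + 14) = -8*169/12 = -338/3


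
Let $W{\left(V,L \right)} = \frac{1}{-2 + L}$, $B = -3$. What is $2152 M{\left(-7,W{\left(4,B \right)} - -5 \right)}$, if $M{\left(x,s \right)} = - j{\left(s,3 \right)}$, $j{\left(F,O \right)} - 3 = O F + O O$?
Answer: $- \frac{284064}{5} \approx -56813.0$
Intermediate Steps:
$j{\left(F,O \right)} = 3 + O^{2} + F O$ ($j{\left(F,O \right)} = 3 + \left(O F + O O\right) = 3 + \left(F O + O^{2}\right) = 3 + \left(O^{2} + F O\right) = 3 + O^{2} + F O$)
$M{\left(x,s \right)} = -12 - 3 s$ ($M{\left(x,s \right)} = - (3 + 3^{2} + s 3) = - (3 + 9 + 3 s) = - (12 + 3 s) = -12 - 3 s$)
$2152 M{\left(-7,W{\left(4,B \right)} - -5 \right)} = 2152 \left(-12 - 3 \left(\frac{1}{-2 - 3} - -5\right)\right) = 2152 \left(-12 - 3 \left(\frac{1}{-5} + 5\right)\right) = 2152 \left(-12 - 3 \left(- \frac{1}{5} + 5\right)\right) = 2152 \left(-12 - \frac{72}{5}\right) = 2152 \left(- \frac{132}{5}\right) = - \frac{284064}{5}$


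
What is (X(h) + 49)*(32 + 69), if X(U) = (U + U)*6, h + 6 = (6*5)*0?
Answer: -2323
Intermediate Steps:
h = -6 (h = -6 + (6*5)*0 = -6 + 30*0 = -6 + 0 = -6)
X(U) = 12*U (X(U) = (2*U)*6 = 12*U)
(X(h) + 49)*(32 + 69) = (12*(-6) + 49)*(32 + 69) = (-72 + 49)*101 = -23*101 = -2323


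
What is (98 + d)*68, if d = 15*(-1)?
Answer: 5644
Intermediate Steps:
d = -15
(98 + d)*68 = (98 - 15)*68 = 83*68 = 5644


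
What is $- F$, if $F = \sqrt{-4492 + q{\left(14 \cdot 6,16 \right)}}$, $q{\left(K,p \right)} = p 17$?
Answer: $- 2 i \sqrt{1055} \approx - 64.962 i$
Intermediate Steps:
$q{\left(K,p \right)} = 17 p$
$F = 2 i \sqrt{1055}$ ($F = \sqrt{-4492 + 17 \cdot 16} = \sqrt{-4492 + 272} = \sqrt{-4220} = 2 i \sqrt{1055} \approx 64.962 i$)
$- F = - 2 i \sqrt{1055}$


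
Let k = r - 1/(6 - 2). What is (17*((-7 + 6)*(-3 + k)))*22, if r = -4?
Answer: 5423/2 ≈ 2711.5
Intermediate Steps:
k = -17/4 (k = -4 - 1/(6 - 2) = -4 - 1/4 = -4 - 1*¼ = -4 - ¼ = -17/4 ≈ -4.2500)
(17*((-7 + 6)*(-3 + k)))*22 = (17*((-7 + 6)*(-3 - 17/4)))*22 = (17*(-1*(-29/4)))*22 = (17*(29/4))*22 = (493/4)*22 = 5423/2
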